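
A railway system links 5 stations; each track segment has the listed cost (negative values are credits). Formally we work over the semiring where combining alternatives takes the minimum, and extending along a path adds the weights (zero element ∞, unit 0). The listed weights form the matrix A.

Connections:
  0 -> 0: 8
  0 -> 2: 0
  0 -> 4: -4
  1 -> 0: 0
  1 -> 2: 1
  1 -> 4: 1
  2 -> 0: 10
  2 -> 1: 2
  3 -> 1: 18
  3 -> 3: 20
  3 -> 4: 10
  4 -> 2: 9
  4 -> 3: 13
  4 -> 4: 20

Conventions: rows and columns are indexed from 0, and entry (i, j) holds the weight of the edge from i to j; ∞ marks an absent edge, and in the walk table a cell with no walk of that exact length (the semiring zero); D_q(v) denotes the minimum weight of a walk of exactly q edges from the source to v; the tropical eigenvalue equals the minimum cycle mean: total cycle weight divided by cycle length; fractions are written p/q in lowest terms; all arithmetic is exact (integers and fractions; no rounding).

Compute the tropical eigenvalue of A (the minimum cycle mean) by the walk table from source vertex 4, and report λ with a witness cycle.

q=0: [∞, ∞, ∞, ∞, 0]
q=1: [∞, ∞, 9, 13, 20]
q=2: [19, 11, 29, 33, 23]
q=3: [11, 31, 12, 36, 12]
q=4: [19, 14, 11, 25, 7]
q=5: [14, 13, 15, 20, 15]
Optimal cycle mean attained by: cycle 0->2->1->0, total 0 + 2 + 0, length 3.
Answer: λ = 2/3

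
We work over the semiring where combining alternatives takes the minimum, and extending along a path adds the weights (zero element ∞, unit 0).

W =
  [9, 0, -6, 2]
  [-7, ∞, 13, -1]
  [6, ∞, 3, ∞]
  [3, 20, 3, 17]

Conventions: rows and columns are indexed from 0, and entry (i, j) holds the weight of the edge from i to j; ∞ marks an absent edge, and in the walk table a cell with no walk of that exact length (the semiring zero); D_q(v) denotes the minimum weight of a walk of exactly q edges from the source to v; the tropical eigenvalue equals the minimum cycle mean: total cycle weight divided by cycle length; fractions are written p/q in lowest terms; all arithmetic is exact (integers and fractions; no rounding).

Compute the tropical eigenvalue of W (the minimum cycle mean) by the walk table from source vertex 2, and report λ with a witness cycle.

q=0: [∞, ∞, 0, ∞]
q=1: [6, ∞, 3, ∞]
q=2: [9, 6, 0, 8]
q=3: [-1, 9, 3, 5]
q=4: [2, -1, -7, 1]
Optimal cycle mean attained by: cycle 0->1->0, total 0 + (-7), length 2.
Answer: λ = -7/2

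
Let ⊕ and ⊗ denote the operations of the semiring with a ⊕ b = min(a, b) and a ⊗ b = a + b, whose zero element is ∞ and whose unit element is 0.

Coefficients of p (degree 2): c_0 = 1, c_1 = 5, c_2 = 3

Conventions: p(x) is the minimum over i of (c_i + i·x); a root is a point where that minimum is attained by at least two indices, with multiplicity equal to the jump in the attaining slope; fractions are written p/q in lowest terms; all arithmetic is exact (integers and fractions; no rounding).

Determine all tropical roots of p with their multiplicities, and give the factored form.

hull edge (i=0, c=1) to (i=2, c=3): slope 1, span 2
Factored form: p(x) = 3 ⊗ (x ⊕ (-1)) ⊗ (x ⊕ (-1))
Answer: roots = -1 (mult 2)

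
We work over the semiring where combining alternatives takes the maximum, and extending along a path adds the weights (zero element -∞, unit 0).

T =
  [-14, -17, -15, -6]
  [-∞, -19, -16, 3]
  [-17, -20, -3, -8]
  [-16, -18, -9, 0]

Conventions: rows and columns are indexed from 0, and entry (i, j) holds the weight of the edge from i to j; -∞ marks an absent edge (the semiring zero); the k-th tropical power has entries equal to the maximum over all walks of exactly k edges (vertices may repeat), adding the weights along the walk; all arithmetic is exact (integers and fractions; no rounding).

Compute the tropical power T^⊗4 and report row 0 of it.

T^⊗2:
  [-22, -24, -15, -6]
  [-13, -15, -6, 3]
  [-20, -23, -6, -8]
  [-16, -18, -9, 0]
T^⊗3:
  [-22, -24, -15, -6]
  [-13, -15, -6, 3]
  [-23, -26, -9, -8]
  [-16, -18, -9, 0]
T^⊗4:
  [-22, -24, -15, -6]
  [-13, -15, -6, 3]
  [-24, -26, -12, -8]
  [-16, -18, -9, 0]
Answer: row 0 of T^⊗4 = [-22, -24, -15, -6]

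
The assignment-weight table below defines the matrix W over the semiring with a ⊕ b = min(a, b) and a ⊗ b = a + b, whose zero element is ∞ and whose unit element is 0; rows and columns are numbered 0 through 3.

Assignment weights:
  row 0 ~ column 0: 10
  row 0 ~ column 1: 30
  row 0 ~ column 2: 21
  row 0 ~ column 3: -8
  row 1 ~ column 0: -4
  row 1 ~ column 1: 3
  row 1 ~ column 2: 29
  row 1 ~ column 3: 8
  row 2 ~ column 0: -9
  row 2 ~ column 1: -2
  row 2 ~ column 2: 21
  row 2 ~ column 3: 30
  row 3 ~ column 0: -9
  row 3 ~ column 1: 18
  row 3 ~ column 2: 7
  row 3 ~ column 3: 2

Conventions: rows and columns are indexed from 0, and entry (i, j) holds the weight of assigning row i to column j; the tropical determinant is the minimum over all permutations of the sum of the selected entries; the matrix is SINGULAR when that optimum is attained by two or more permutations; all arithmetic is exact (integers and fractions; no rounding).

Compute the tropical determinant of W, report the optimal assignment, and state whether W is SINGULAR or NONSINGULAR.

σ = (0, 1, 2, 3): 10 + 3 + 21 + 2 = 36
σ = (0, 1, 3, 2): 10 + 3 + 30 + 7 = 50
σ = (0, 2, 1, 3): 10 + 29 + (-2) + 2 = 39
σ = (0, 2, 3, 1): 10 + 29 + 30 + 18 = 87
σ = (0, 3, 1, 2): 10 + 8 + (-2) + 7 = 23
σ = (0, 3, 2, 1): 10 + 8 + 21 + 18 = 57
σ = (1, 0, 2, 3): 30 + (-4) + 21 + 2 = 49
σ = (1, 0, 3, 2): 30 + (-4) + 30 + 7 = 63
σ = (1, 2, 0, 3): 30 + 29 + (-9) + 2 = 52
σ = (1, 2, 3, 0): 30 + 29 + 30 + (-9) = 80
σ = (1, 3, 0, 2): 30 + 8 + (-9) + 7 = 36
σ = (1, 3, 2, 0): 30 + 8 + 21 + (-9) = 50
σ = (2, 0, 1, 3): 21 + (-4) + (-2) + 2 = 17
σ = (2, 0, 3, 1): 21 + (-4) + 30 + 18 = 65
σ = (2, 1, 0, 3): 21 + 3 + (-9) + 2 = 17
σ = (2, 1, 3, 0): 21 + 3 + 30 + (-9) = 45
σ = (2, 3, 0, 1): 21 + 8 + (-9) + 18 = 38
σ = (2, 3, 1, 0): 21 + 8 + (-2) + (-9) = 18
σ = (3, 0, 1, 2): (-8) + (-4) + (-2) + 7 = -7
σ = (3, 0, 2, 1): (-8) + (-4) + 21 + 18 = 27
σ = (3, 1, 0, 2): (-8) + 3 + (-9) + 7 = -7
σ = (3, 1, 2, 0): (-8) + 3 + 21 + (-9) = 7
σ = (3, 2, 0, 1): (-8) + 29 + (-9) + 18 = 30
σ = (3, 2, 1, 0): (-8) + 29 + (-2) + (-9) = 10
Optimal value attained by: σ = (3, 0, 1, 2).
Answer: det⊕(W) = -7; verdict: SINGULAR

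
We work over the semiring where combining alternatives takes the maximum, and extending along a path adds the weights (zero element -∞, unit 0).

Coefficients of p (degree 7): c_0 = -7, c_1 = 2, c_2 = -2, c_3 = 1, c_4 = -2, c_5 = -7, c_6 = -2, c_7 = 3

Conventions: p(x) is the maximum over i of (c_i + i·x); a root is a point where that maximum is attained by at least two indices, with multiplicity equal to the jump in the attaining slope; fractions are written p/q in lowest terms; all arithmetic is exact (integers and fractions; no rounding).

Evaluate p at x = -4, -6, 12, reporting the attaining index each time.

p(-4) = max(-7+0·(-4)=-7, 2+1·(-4)=-2, -2+2·(-4)=-10, 1+3·(-4)=-11, -2+4·(-4)=-18, -7+5·(-4)=-27, -2+6·(-4)=-26, 3+7·(-4)=-25) = -2 (attained by i=1)
p(-6) = max(-7+0·(-6)=-7, 2+1·(-6)=-4, -2+2·(-6)=-14, 1+3·(-6)=-17, -2+4·(-6)=-26, -7+5·(-6)=-37, -2+6·(-6)=-38, 3+7·(-6)=-39) = -4 (attained by i=1)
p(12) = max(-7+0·12=-7, 2+1·12=14, -2+2·12=22, 1+3·12=37, -2+4·12=46, -7+5·12=53, -2+6·12=70, 3+7·12=87) = 87 (attained by i=7)
Answer: p(-4) = -2; p(-6) = -4; p(12) = 87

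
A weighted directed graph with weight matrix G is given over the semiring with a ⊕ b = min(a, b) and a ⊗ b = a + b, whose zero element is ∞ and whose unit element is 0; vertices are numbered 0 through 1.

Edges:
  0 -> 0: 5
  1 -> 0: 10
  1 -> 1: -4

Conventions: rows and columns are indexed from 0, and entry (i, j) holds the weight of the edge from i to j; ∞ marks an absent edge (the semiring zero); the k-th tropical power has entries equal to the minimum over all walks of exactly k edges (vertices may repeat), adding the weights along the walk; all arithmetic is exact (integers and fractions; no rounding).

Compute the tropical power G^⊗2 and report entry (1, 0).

G^⊗2:
  [10, ∞]
  [6, -8]
Key observation: the optimum is the walk 1->1->0, with weight (-4) + 10 = 6.
Optimal value attained by: walk 1->1->0.
Answer: (G^⊗2)[1][0] = 6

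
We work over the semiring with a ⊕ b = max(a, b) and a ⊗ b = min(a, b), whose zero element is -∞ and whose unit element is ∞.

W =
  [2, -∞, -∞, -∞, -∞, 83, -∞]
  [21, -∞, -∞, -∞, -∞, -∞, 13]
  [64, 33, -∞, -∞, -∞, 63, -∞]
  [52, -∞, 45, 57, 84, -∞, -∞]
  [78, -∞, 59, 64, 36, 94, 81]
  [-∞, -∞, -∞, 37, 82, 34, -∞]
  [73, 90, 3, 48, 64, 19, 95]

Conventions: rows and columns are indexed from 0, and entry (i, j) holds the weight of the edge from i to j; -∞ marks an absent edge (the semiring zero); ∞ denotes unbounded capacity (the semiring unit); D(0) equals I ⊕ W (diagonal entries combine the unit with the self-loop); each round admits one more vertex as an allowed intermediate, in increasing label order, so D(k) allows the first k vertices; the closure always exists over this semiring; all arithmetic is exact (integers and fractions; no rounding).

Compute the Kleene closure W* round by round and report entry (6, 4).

D(0):
  [∞, -∞, -∞, -∞, -∞, 83, -∞]
  [21, ∞, -∞, -∞, -∞, -∞, 13]
  [64, 33, ∞, -∞, -∞, 63, -∞]
  [52, -∞, 45, ∞, 84, -∞, -∞]
  [78, -∞, 59, 64, ∞, 94, 81]
  [-∞, -∞, -∞, 37, 82, ∞, -∞]
  [73, 90, 3, 48, 64, 19, ∞]
D(1):
  [∞, -∞, -∞, -∞, -∞, 83, -∞]
  [21, ∞, -∞, -∞, -∞, 21, 13]
  [64, 33, ∞, -∞, -∞, 64, -∞]
  [52, -∞, 45, ∞, 84, 52, -∞]
  [78, -∞, 59, 64, ∞, 94, 81]
  [-∞, -∞, -∞, 37, 82, ∞, -∞]
  [73, 90, 3, 48, 64, 73, ∞]
D(2):
  [∞, -∞, -∞, -∞, -∞, 83, -∞]
  [21, ∞, -∞, -∞, -∞, 21, 13]
  [64, 33, ∞, -∞, -∞, 64, 13]
  [52, -∞, 45, ∞, 84, 52, -∞]
  [78, -∞, 59, 64, ∞, 94, 81]
  [-∞, -∞, -∞, 37, 82, ∞, -∞]
  [73, 90, 3, 48, 64, 73, ∞]
D(3):
  [∞, -∞, -∞, -∞, -∞, 83, -∞]
  [21, ∞, -∞, -∞, -∞, 21, 13]
  [64, 33, ∞, -∞, -∞, 64, 13]
  [52, 33, 45, ∞, 84, 52, 13]
  [78, 33, 59, 64, ∞, 94, 81]
  [-∞, -∞, -∞, 37, 82, ∞, -∞]
  [73, 90, 3, 48, 64, 73, ∞]
D(4):
  [∞, -∞, -∞, -∞, -∞, 83, -∞]
  [21, ∞, -∞, -∞, -∞, 21, 13]
  [64, 33, ∞, -∞, -∞, 64, 13]
  [52, 33, 45, ∞, 84, 52, 13]
  [78, 33, 59, 64, ∞, 94, 81]
  [37, 33, 37, 37, 82, ∞, 13]
  [73, 90, 45, 48, 64, 73, ∞]
D(5):
  [∞, -∞, -∞, -∞, -∞, 83, -∞]
  [21, ∞, -∞, -∞, -∞, 21, 13]
  [64, 33, ∞, -∞, -∞, 64, 13]
  [78, 33, 59, ∞, 84, 84, 81]
  [78, 33, 59, 64, ∞, 94, 81]
  [78, 33, 59, 64, 82, ∞, 81]
  [73, 90, 59, 64, 64, 73, ∞]
D(6):
  [∞, 33, 59, 64, 82, 83, 81]
  [21, ∞, 21, 21, 21, 21, 21]
  [64, 33, ∞, 64, 64, 64, 64]
  [78, 33, 59, ∞, 84, 84, 81]
  [78, 33, 59, 64, ∞, 94, 81]
  [78, 33, 59, 64, 82, ∞, 81]
  [73, 90, 59, 64, 73, 73, ∞]
D(7):
  [∞, 81, 59, 64, 82, 83, 81]
  [21, ∞, 21, 21, 21, 21, 21]
  [64, 64, ∞, 64, 64, 64, 64]
  [78, 81, 59, ∞, 84, 84, 81]
  [78, 81, 59, 64, ∞, 94, 81]
  [78, 81, 59, 64, 82, ∞, 81]
  [73, 90, 59, 64, 73, 73, ∞]
Answer: W*[6][4] = 73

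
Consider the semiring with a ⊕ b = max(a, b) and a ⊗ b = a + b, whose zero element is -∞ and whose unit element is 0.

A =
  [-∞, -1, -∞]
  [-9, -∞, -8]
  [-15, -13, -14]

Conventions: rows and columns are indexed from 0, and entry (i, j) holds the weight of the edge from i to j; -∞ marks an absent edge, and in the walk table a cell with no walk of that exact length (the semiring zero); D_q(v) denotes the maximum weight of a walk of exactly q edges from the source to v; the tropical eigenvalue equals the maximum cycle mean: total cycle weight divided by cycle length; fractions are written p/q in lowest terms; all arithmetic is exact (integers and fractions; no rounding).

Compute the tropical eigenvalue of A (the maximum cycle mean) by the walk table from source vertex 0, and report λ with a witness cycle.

q=0: [0, -∞, -∞]
q=1: [-∞, -1, -∞]
q=2: [-10, -∞, -9]
q=3: [-24, -11, -23]
Optimal cycle mean attained by: cycle 0->1->0, total (-1) + (-9), length 2.
Answer: λ = -5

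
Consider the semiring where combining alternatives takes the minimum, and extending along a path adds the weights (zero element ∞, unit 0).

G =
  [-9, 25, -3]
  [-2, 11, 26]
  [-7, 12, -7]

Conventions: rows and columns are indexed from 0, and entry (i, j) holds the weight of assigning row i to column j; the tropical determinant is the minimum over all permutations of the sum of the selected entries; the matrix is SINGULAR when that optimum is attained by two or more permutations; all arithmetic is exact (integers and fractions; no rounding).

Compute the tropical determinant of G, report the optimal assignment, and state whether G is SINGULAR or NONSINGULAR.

σ = (0, 1, 2): (-9) + 11 + (-7) = -5
σ = (0, 2, 1): (-9) + 26 + 12 = 29
σ = (1, 0, 2): 25 + (-2) + (-7) = 16
σ = (1, 2, 0): 25 + 26 + (-7) = 44
σ = (2, 0, 1): (-3) + (-2) + 12 = 7
σ = (2, 1, 0): (-3) + 11 + (-7) = 1
Optimal value attained by: σ = (0, 1, 2).
Answer: det⊕(G) = -5; verdict: NONSINGULAR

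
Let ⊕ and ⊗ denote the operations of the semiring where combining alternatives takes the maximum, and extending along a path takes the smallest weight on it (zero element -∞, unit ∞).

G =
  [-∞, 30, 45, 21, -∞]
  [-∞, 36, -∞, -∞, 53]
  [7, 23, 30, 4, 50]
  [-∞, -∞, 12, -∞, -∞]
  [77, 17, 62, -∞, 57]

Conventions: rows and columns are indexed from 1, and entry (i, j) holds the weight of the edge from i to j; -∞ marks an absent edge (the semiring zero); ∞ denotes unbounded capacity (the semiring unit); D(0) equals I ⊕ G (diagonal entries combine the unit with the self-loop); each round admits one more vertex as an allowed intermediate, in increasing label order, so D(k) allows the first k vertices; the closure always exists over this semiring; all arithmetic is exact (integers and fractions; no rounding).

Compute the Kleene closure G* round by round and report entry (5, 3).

D(0):
  [∞, 30, 45, 21, -∞]
  [-∞, ∞, -∞, -∞, 53]
  [7, 23, ∞, 4, 50]
  [-∞, -∞, 12, ∞, -∞]
  [77, 17, 62, -∞, ∞]
D(1):
  [∞, 30, 45, 21, -∞]
  [-∞, ∞, -∞, -∞, 53]
  [7, 23, ∞, 7, 50]
  [-∞, -∞, 12, ∞, -∞]
  [77, 30, 62, 21, ∞]
D(2):
  [∞, 30, 45, 21, 30]
  [-∞, ∞, -∞, -∞, 53]
  [7, 23, ∞, 7, 50]
  [-∞, -∞, 12, ∞, -∞]
  [77, 30, 62, 21, ∞]
D(3):
  [∞, 30, 45, 21, 45]
  [-∞, ∞, -∞, -∞, 53]
  [7, 23, ∞, 7, 50]
  [7, 12, 12, ∞, 12]
  [77, 30, 62, 21, ∞]
D(4):
  [∞, 30, 45, 21, 45]
  [-∞, ∞, -∞, -∞, 53]
  [7, 23, ∞, 7, 50]
  [7, 12, 12, ∞, 12]
  [77, 30, 62, 21, ∞]
D(5):
  [∞, 30, 45, 21, 45]
  [53, ∞, 53, 21, 53]
  [50, 30, ∞, 21, 50]
  [12, 12, 12, ∞, 12]
  [77, 30, 62, 21, ∞]
Answer: G*[5][3] = 62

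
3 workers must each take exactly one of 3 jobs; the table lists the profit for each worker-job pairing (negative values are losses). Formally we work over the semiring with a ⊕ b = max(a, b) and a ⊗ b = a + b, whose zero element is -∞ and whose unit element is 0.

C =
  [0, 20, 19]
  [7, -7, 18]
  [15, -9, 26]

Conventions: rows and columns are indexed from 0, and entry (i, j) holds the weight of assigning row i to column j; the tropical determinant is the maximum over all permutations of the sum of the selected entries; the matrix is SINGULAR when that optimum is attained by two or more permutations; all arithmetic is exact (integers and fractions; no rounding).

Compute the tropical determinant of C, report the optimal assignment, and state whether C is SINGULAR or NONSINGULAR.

σ = (0, 1, 2): 0 + (-7) + 26 = 19
σ = (0, 2, 1): 0 + 18 + (-9) = 9
σ = (1, 0, 2): 20 + 7 + 26 = 53
σ = (1, 2, 0): 20 + 18 + 15 = 53
σ = (2, 0, 1): 19 + 7 + (-9) = 17
σ = (2, 1, 0): 19 + (-7) + 15 = 27
Optimal value attained by: σ = (1, 0, 2).
Answer: det⊕(C) = 53; verdict: SINGULAR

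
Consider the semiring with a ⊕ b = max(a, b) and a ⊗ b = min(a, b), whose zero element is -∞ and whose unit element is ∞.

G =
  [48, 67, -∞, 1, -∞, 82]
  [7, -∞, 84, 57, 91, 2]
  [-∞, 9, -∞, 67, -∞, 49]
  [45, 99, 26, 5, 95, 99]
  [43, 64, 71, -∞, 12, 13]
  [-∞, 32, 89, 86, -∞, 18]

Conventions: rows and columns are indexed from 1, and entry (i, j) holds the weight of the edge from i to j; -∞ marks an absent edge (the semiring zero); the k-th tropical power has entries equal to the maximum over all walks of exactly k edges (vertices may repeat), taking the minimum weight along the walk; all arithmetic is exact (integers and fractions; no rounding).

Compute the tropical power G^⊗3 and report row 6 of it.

G^⊗2:
  [48, 48, 82, 82, 67, 48]
  [45, 64, 71, 67, 57, 57]
  [45, 67, 49, 49, 67, 67]
  [45, 64, 89, 86, 91, 45]
  [43, 43, 64, 67, 64, 49]
  [45, 86, 32, 67, 86, 86]
G^⊗3:
  [48, 82, 67, 67, 82, 82]
  [45, 67, 64, 67, 67, 67]
  [45, 64, 67, 67, 67, 49]
  [45, 86, 71, 67, 86, 86]
  [45, 67, 64, 64, 67, 67]
  [45, 67, 86, 86, 86, 67]
Answer: row 6 of G^⊗3 = [45, 67, 86, 86, 86, 67]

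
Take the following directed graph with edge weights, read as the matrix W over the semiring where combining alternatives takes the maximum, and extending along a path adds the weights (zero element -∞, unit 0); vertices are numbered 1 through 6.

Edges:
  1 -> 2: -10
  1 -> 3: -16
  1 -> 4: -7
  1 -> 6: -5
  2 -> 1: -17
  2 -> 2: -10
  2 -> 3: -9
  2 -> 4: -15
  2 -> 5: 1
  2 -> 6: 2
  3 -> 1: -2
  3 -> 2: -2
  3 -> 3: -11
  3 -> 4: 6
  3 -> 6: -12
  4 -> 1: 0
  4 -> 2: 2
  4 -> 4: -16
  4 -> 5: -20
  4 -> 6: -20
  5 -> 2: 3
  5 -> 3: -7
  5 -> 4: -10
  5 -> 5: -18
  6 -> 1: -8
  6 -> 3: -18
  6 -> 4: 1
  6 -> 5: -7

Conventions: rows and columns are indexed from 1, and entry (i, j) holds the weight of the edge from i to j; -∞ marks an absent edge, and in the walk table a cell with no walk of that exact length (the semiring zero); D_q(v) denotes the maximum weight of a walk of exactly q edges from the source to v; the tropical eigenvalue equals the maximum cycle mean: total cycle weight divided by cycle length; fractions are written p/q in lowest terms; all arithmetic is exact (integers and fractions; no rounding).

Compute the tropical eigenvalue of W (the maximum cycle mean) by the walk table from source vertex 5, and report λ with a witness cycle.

q=0: [-∞, -∞, -∞, -∞, 0, -∞]
q=1: [-∞, 3, -7, -10, -18, -∞]
q=2: [-9, -7, -6, -1, 4, 5]
q=3: [-1, 7, -3, 6, -2, -5]
q=4: [6, 8, -2, 3, 8, 9]
q=5: [3, 11, 1, 10, 9, 10]
q=6: [10, 12, 2, 11, 12, 13]
Optimal cycle mean attained by: cycle 2->5->2, total 1 + 3, length 2.
Answer: λ = 2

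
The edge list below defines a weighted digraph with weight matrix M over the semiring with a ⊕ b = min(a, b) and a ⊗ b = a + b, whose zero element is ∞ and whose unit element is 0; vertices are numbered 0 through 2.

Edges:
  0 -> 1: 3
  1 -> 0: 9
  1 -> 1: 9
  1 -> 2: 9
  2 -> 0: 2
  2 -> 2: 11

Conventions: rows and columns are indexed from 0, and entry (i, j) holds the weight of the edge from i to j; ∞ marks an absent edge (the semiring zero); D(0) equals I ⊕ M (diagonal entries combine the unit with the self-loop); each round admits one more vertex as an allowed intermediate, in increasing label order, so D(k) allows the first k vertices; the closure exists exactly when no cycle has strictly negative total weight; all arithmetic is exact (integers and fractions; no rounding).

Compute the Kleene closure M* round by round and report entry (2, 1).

D(0):
  [0, 3, ∞]
  [9, 0, 9]
  [2, ∞, 0]
D(1):
  [0, 3, ∞]
  [9, 0, 9]
  [2, 5, 0]
D(2):
  [0, 3, 12]
  [9, 0, 9]
  [2, 5, 0]
D(3):
  [0, 3, 12]
  [9, 0, 9]
  [2, 5, 0]
Answer: M*[2][1] = 5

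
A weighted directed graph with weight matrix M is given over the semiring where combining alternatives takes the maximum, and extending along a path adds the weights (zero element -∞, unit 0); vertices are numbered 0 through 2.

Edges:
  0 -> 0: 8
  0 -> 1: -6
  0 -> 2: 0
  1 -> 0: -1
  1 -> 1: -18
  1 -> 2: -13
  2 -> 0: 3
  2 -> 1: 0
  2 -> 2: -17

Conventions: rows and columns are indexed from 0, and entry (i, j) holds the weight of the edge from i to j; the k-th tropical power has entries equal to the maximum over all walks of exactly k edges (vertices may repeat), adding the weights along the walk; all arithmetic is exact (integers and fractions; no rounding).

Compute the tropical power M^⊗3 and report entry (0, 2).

M^⊗2:
  [16, 2, 8]
  [7, -7, -1]
  [11, -3, 3]
M^⊗3:
  [24, 10, 16]
  [15, 1, 7]
  [19, 5, 11]
Key observation: the optimum is the walk 0->0->0->2, with weight 8 + 8 + 0 = 16.
Optimal value attained by: walk 0->0->0->2.
Answer: (M^⊗3)[0][2] = 16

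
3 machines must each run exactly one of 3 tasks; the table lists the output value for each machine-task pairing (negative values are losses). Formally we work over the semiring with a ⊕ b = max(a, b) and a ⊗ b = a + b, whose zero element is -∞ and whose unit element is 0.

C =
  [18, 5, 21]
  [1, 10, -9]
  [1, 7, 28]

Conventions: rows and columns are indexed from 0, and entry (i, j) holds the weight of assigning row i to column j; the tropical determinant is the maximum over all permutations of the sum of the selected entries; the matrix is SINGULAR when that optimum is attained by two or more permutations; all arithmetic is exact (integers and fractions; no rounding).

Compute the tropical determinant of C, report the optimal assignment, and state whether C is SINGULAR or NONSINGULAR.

σ = (0, 1, 2): 18 + 10 + 28 = 56
σ = (0, 2, 1): 18 + (-9) + 7 = 16
σ = (1, 0, 2): 5 + 1 + 28 = 34
σ = (1, 2, 0): 5 + (-9) + 1 = -3
σ = (2, 0, 1): 21 + 1 + 7 = 29
σ = (2, 1, 0): 21 + 10 + 1 = 32
Optimal value attained by: σ = (0, 1, 2).
Answer: det⊕(C) = 56; verdict: NONSINGULAR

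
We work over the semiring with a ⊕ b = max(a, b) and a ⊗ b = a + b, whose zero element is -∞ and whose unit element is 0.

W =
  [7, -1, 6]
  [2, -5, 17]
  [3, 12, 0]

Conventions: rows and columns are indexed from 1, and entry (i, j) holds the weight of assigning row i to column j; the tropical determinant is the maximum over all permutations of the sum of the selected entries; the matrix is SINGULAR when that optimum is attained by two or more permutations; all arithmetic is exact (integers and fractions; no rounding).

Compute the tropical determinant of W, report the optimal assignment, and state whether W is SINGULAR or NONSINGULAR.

σ = (1, 2, 3): 7 + (-5) + 0 = 2
σ = (1, 3, 2): 7 + 17 + 12 = 36
σ = (2, 1, 3): (-1) + 2 + 0 = 1
σ = (2, 3, 1): (-1) + 17 + 3 = 19
σ = (3, 1, 2): 6 + 2 + 12 = 20
σ = (3, 2, 1): 6 + (-5) + 3 = 4
Optimal value attained by: σ = (1, 3, 2).
Answer: det⊕(W) = 36; verdict: NONSINGULAR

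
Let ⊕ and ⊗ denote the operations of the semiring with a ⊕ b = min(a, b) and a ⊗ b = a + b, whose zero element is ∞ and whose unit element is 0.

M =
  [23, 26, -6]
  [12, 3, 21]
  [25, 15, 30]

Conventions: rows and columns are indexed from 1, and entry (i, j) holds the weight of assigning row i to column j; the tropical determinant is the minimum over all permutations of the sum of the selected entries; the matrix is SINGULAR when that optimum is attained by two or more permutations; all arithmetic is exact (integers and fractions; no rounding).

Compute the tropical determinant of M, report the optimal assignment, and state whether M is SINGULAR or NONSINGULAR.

σ = (1, 2, 3): 23 + 3 + 30 = 56
σ = (1, 3, 2): 23 + 21 + 15 = 59
σ = (2, 1, 3): 26 + 12 + 30 = 68
σ = (2, 3, 1): 26 + 21 + 25 = 72
σ = (3, 1, 2): (-6) + 12 + 15 = 21
σ = (3, 2, 1): (-6) + 3 + 25 = 22
Optimal value attained by: σ = (3, 1, 2).
Answer: det⊕(M) = 21; verdict: NONSINGULAR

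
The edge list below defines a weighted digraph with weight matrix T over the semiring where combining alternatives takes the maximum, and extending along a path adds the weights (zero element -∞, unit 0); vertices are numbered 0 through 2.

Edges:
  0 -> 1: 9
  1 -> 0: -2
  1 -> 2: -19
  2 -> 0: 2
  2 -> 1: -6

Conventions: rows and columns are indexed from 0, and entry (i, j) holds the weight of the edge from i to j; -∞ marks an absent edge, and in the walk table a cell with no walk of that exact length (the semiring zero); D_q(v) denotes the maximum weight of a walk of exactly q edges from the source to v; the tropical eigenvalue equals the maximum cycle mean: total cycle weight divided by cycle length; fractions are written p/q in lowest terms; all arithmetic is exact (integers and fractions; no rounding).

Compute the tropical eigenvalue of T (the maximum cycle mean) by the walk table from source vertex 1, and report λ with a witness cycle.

q=0: [-∞, 0, -∞]
q=1: [-2, -∞, -19]
q=2: [-17, 7, -∞]
q=3: [5, -8, -12]
Optimal cycle mean attained by: cycle 0->1->0, total 9 + (-2), length 2.
Answer: λ = 7/2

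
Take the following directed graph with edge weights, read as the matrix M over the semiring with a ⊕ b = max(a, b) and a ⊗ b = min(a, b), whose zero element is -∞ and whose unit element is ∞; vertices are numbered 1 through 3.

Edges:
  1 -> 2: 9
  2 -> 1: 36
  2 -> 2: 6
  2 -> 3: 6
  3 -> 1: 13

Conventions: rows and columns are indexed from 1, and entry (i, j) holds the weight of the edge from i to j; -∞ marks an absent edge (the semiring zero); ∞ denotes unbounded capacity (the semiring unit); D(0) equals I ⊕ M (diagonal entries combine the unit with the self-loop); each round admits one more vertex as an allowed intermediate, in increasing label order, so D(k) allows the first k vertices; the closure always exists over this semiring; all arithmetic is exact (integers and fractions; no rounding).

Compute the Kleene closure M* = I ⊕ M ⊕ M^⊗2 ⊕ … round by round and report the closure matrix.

D(0):
  [∞, 9, -∞]
  [36, ∞, 6]
  [13, -∞, ∞]
D(1):
  [∞, 9, -∞]
  [36, ∞, 6]
  [13, 9, ∞]
D(2):
  [∞, 9, 6]
  [36, ∞, 6]
  [13, 9, ∞]
D(3):
  [∞, 9, 6]
  [36, ∞, 6]
  [13, 9, ∞]
Answer: M* = [[∞, 9, 6], [36, ∞, 6], [13, 9, ∞]]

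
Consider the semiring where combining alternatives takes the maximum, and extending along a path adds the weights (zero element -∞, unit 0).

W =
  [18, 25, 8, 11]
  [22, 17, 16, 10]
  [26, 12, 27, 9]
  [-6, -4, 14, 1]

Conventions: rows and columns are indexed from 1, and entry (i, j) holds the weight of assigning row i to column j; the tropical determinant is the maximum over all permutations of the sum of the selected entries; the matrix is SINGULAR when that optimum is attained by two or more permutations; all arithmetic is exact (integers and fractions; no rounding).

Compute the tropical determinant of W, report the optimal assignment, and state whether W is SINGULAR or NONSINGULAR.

σ = (1, 2, 3, 4): 18 + 17 + 27 + 1 = 63
σ = (1, 2, 4, 3): 18 + 17 + 9 + 14 = 58
σ = (1, 3, 2, 4): 18 + 16 + 12 + 1 = 47
σ = (1, 3, 4, 2): 18 + 16 + 9 + (-4) = 39
σ = (1, 4, 2, 3): 18 + 10 + 12 + 14 = 54
σ = (1, 4, 3, 2): 18 + 10 + 27 + (-4) = 51
σ = (2, 1, 3, 4): 25 + 22 + 27 + 1 = 75
σ = (2, 1, 4, 3): 25 + 22 + 9 + 14 = 70
σ = (2, 3, 1, 4): 25 + 16 + 26 + 1 = 68
σ = (2, 3, 4, 1): 25 + 16 + 9 + (-6) = 44
σ = (2, 4, 1, 3): 25 + 10 + 26 + 14 = 75
σ = (2, 4, 3, 1): 25 + 10 + 27 + (-6) = 56
σ = (3, 1, 2, 4): 8 + 22 + 12 + 1 = 43
σ = (3, 1, 4, 2): 8 + 22 + 9 + (-4) = 35
σ = (3, 2, 1, 4): 8 + 17 + 26 + 1 = 52
σ = (3, 2, 4, 1): 8 + 17 + 9 + (-6) = 28
σ = (3, 4, 1, 2): 8 + 10 + 26 + (-4) = 40
σ = (3, 4, 2, 1): 8 + 10 + 12 + (-6) = 24
σ = (4, 1, 2, 3): 11 + 22 + 12 + 14 = 59
σ = (4, 1, 3, 2): 11 + 22 + 27 + (-4) = 56
σ = (4, 2, 1, 3): 11 + 17 + 26 + 14 = 68
σ = (4, 2, 3, 1): 11 + 17 + 27 + (-6) = 49
σ = (4, 3, 1, 2): 11 + 16 + 26 + (-4) = 49
σ = (4, 3, 2, 1): 11 + 16 + 12 + (-6) = 33
Optimal value attained by: σ = (2, 1, 3, 4).
Answer: det⊕(W) = 75; verdict: SINGULAR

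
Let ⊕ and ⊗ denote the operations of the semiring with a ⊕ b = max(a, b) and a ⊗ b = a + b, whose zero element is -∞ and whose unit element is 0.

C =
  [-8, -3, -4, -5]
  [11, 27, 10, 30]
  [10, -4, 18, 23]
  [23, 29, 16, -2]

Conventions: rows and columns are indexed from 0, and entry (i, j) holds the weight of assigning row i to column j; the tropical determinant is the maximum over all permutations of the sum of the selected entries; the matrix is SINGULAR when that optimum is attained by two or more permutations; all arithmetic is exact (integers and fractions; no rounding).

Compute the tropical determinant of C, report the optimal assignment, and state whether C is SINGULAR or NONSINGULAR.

σ = (0, 1, 2, 3): (-8) + 27 + 18 + (-2) = 35
σ = (0, 1, 3, 2): (-8) + 27 + 23 + 16 = 58
σ = (0, 2, 1, 3): (-8) + 10 + (-4) + (-2) = -4
σ = (0, 2, 3, 1): (-8) + 10 + 23 + 29 = 54
σ = (0, 3, 1, 2): (-8) + 30 + (-4) + 16 = 34
σ = (0, 3, 2, 1): (-8) + 30 + 18 + 29 = 69
σ = (1, 0, 2, 3): (-3) + 11 + 18 + (-2) = 24
σ = (1, 0, 3, 2): (-3) + 11 + 23 + 16 = 47
σ = (1, 2, 0, 3): (-3) + 10 + 10 + (-2) = 15
σ = (1, 2, 3, 0): (-3) + 10 + 23 + 23 = 53
σ = (1, 3, 0, 2): (-3) + 30 + 10 + 16 = 53
σ = (1, 3, 2, 0): (-3) + 30 + 18 + 23 = 68
σ = (2, 0, 1, 3): (-4) + 11 + (-4) + (-2) = 1
σ = (2, 0, 3, 1): (-4) + 11 + 23 + 29 = 59
σ = (2, 1, 0, 3): (-4) + 27 + 10 + (-2) = 31
σ = (2, 1, 3, 0): (-4) + 27 + 23 + 23 = 69
σ = (2, 3, 0, 1): (-4) + 30 + 10 + 29 = 65
σ = (2, 3, 1, 0): (-4) + 30 + (-4) + 23 = 45
σ = (3, 0, 1, 2): (-5) + 11 + (-4) + 16 = 18
σ = (3, 0, 2, 1): (-5) + 11 + 18 + 29 = 53
σ = (3, 1, 0, 2): (-5) + 27 + 10 + 16 = 48
σ = (3, 1, 2, 0): (-5) + 27 + 18 + 23 = 63
σ = (3, 2, 0, 1): (-5) + 10 + 10 + 29 = 44
σ = (3, 2, 1, 0): (-5) + 10 + (-4) + 23 = 24
Optimal value attained by: σ = (0, 3, 2, 1).
Answer: det⊕(C) = 69; verdict: SINGULAR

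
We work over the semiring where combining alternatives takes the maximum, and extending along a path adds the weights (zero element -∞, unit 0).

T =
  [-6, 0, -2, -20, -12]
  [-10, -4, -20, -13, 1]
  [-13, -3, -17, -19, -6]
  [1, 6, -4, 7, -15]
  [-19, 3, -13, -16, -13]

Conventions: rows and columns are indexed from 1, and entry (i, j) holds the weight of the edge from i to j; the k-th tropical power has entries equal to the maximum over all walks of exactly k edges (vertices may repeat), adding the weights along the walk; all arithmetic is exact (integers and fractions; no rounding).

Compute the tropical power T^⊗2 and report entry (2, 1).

T^⊗2:
  [-10, -4, -8, -13, 1]
  [-12, 4, -12, -6, -3]
  [-13, -3, -15, -12, -2]
  [8, 13, 3, 14, 7]
  [-7, -1, -17, -9, 4]
Key observation: the optimum is the walk 2->4->1, with weight (-13) + 1 = -12.
Optimal value attained by: walk 2->4->1.
Answer: (T^⊗2)[2][1] = -12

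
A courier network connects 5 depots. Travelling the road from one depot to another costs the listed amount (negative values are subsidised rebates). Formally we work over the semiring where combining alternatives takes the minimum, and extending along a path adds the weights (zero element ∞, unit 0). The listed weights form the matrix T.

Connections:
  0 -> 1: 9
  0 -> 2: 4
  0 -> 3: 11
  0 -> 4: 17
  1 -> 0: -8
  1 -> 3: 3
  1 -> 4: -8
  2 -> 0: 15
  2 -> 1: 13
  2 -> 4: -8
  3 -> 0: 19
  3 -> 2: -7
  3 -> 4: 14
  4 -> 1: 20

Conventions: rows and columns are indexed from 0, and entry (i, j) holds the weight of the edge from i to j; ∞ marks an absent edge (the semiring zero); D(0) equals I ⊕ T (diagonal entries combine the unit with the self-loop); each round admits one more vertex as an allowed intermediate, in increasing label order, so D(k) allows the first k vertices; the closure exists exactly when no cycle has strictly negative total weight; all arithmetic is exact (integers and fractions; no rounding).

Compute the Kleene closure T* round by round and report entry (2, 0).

D(0):
  [0, 9, 4, 11, 17]
  [-8, 0, ∞, 3, -8]
  [15, 13, 0, ∞, -8]
  [19, ∞, -7, 0, 14]
  [∞, 20, ∞, ∞, 0]
D(1):
  [0, 9, 4, 11, 17]
  [-8, 0, -4, 3, -8]
  [15, 13, 0, 26, -8]
  [19, 28, -7, 0, 14]
  [∞, 20, ∞, ∞, 0]
D(2):
  [0, 9, 4, 11, 1]
  [-8, 0, -4, 3, -8]
  [5, 13, 0, 16, -8]
  [19, 28, -7, 0, 14]
  [12, 20, 16, 23, 0]
D(3):
  [0, 9, 4, 11, -4]
  [-8, 0, -4, 3, -12]
  [5, 13, 0, 16, -8]
  [-2, 6, -7, 0, -15]
  [12, 20, 16, 23, 0]
D(4):
  [0, 9, 4, 11, -4]
  [-8, 0, -4, 3, -12]
  [5, 13, 0, 16, -8]
  [-2, 6, -7, 0, -15]
  [12, 20, 16, 23, 0]
D(5):
  [0, 9, 4, 11, -4]
  [-8, 0, -4, 3, -12]
  [4, 12, 0, 15, -8]
  [-3, 5, -7, 0, -15]
  [12, 20, 16, 23, 0]
Answer: T*[2][0] = 4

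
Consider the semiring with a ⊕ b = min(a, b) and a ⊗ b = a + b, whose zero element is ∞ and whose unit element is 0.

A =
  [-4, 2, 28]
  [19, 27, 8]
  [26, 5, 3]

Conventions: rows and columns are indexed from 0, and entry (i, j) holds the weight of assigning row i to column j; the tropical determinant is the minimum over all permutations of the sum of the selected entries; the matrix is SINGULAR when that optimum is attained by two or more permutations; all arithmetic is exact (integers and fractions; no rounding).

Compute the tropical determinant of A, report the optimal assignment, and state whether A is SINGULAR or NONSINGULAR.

σ = (0, 1, 2): (-4) + 27 + 3 = 26
σ = (0, 2, 1): (-4) + 8 + 5 = 9
σ = (1, 0, 2): 2 + 19 + 3 = 24
σ = (1, 2, 0): 2 + 8 + 26 = 36
σ = (2, 0, 1): 28 + 19 + 5 = 52
σ = (2, 1, 0): 28 + 27 + 26 = 81
Optimal value attained by: σ = (0, 2, 1).
Answer: det⊕(A) = 9; verdict: NONSINGULAR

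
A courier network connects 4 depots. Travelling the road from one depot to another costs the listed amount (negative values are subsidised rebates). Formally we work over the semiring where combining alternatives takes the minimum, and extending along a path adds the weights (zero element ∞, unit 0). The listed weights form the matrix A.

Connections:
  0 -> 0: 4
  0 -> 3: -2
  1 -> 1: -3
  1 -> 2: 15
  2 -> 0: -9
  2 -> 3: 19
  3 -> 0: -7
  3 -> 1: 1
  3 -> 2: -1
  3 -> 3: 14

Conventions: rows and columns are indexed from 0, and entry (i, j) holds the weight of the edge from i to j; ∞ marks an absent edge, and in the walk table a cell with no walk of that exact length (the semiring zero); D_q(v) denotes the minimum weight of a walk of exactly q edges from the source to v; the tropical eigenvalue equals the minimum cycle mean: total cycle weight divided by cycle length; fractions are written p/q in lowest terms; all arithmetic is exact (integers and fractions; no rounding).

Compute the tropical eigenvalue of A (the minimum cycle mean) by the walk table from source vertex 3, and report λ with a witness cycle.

q=0: [∞, ∞, ∞, 0]
q=1: [-7, 1, -1, 14]
q=2: [-10, -2, 13, -9]
q=3: [-16, -8, -10, -12]
q=4: [-19, -11, -13, -18]
Optimal cycle mean attained by: cycle 0->3->0, total (-2) + (-7), length 2.
Answer: λ = -9/2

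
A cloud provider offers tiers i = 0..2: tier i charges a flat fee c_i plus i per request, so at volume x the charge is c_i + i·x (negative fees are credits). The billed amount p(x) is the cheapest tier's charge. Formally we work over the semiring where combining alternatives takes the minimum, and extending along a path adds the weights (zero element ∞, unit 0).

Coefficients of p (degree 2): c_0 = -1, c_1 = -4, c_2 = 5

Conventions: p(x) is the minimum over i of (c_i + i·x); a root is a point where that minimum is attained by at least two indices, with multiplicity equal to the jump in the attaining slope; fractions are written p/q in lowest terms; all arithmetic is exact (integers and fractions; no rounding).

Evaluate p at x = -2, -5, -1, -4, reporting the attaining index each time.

p(-2) = min(-1+0·(-2)=-1, -4+1·(-2)=-6, 5+2·(-2)=1) = -6 (attained by i=1)
p(-5) = min(-1+0·(-5)=-1, -4+1·(-5)=-9, 5+2·(-5)=-5) = -9 (attained by i=1)
p(-1) = min(-1+0·(-1)=-1, -4+1·(-1)=-5, 5+2·(-1)=3) = -5 (attained by i=1)
p(-4) = min(-1+0·(-4)=-1, -4+1·(-4)=-8, 5+2·(-4)=-3) = -8 (attained by i=1)
Answer: p(-2) = -6; p(-5) = -9; p(-1) = -5; p(-4) = -8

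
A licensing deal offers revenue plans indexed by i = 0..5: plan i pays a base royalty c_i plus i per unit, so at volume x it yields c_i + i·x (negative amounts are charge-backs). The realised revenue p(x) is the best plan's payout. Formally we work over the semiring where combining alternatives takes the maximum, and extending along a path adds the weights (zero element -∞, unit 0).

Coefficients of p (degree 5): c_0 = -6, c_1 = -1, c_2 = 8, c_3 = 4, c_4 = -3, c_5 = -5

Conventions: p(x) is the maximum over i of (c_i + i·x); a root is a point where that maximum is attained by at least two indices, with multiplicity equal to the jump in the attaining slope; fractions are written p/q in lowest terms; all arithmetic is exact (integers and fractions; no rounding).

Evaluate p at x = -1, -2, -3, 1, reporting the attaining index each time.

p(-1) = max(-6+0·(-1)=-6, -1+1·(-1)=-2, 8+2·(-1)=6, 4+3·(-1)=1, -3+4·(-1)=-7, -5+5·(-1)=-10) = 6 (attained by i=2)
p(-2) = max(-6+0·(-2)=-6, -1+1·(-2)=-3, 8+2·(-2)=4, 4+3·(-2)=-2, -3+4·(-2)=-11, -5+5·(-2)=-15) = 4 (attained by i=2)
p(-3) = max(-6+0·(-3)=-6, -1+1·(-3)=-4, 8+2·(-3)=2, 4+3·(-3)=-5, -3+4·(-3)=-15, -5+5·(-3)=-20) = 2 (attained by i=2)
p(1) = max(-6+0·1=-6, -1+1·1=0, 8+2·1=10, 4+3·1=7, -3+4·1=1, -5+5·1=0) = 10 (attained by i=2)
Answer: p(-1) = 6; p(-2) = 4; p(-3) = 2; p(1) = 10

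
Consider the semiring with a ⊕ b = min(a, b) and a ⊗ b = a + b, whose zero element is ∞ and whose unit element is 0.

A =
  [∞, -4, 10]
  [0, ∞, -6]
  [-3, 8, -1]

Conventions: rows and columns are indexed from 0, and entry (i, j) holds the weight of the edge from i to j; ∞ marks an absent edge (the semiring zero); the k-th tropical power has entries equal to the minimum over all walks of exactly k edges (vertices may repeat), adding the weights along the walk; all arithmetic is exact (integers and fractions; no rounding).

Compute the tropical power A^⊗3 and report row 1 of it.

A^⊗2:
  [-4, 18, -10]
  [-9, -4, -7]
  [-4, -7, -2]
A^⊗3:
  [-13, -8, -11]
  [-10, -13, -10]
  [-7, -8, -13]
Answer: row 1 of A^⊗3 = [-10, -13, -10]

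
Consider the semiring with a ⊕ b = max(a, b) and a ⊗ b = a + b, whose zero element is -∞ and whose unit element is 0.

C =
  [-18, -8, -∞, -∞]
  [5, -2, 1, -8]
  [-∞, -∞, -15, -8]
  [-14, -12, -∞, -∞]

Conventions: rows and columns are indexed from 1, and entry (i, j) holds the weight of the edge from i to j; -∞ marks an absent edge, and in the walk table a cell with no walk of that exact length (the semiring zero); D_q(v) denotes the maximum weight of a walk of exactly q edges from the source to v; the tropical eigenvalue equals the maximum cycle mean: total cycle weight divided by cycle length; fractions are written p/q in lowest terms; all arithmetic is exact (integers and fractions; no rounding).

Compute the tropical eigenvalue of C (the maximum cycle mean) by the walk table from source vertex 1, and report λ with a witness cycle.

q=0: [0, -∞, -∞, -∞]
q=1: [-18, -8, -∞, -∞]
q=2: [-3, -10, -7, -16]
q=3: [-5, -11, -9, -15]
q=4: [-6, -13, -10, -17]
Optimal cycle mean attained by: cycle 1->2->1, total (-8) + 5, length 2.
Answer: λ = -3/2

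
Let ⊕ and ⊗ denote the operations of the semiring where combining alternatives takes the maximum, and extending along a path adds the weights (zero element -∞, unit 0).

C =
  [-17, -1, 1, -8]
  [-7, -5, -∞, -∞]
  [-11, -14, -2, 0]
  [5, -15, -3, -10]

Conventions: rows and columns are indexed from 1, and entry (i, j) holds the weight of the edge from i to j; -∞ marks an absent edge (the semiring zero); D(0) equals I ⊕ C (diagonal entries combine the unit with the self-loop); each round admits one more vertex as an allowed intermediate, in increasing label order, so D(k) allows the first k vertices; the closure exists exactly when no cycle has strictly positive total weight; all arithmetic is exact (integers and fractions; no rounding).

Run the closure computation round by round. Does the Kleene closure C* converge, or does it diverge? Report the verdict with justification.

D(0):
  [0, -1, 1, -8]
  [-7, 0, -∞, -∞]
  [-11, -14, 0, 0]
  [5, -15, -3, 0]
D(1):
  [0, -1, 1, -8]
  [-7, 0, -6, -15]
  [-11, -12, 0, 0]
  [5, 4, 6, 0]
D(2):
  [0, -1, 1, -8]
  [-7, 0, -6, -15]
  [-11, -12, 0, 0]
  [5, 4, 6, 0]
Detection: at round 3, diagonal entry (4, 4) turns strictly positive.
Key observation: the cycle 4->1->3->4 has total weight 5 + 1 + 0, which is strictly positive.
Answer: DIVERGES — positive cycle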